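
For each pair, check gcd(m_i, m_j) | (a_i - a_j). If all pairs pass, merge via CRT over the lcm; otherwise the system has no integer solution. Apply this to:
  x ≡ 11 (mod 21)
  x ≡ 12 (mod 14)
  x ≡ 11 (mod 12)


Moduli 21, 14, 12 are not pairwise coprime, so CRT works modulo lcm(m_i) when all pairwise compatibility conditions hold.
Pairwise compatibility: gcd(m_i, m_j) must divide a_i - a_j for every pair.
Merge one congruence at a time:
  Start: x ≡ 11 (mod 21).
  Combine with x ≡ 12 (mod 14): gcd(21, 14) = 7, and 12 - 11 = 1 is NOT divisible by 7.
    ⇒ system is inconsistent (no integer solution).

No solution (the system is inconsistent).


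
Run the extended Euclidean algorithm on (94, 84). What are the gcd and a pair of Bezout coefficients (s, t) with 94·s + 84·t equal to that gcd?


Euclidean algorithm on (94, 84) — divide until remainder is 0:
  94 = 1 · 84 + 10
  84 = 8 · 10 + 4
  10 = 2 · 4 + 2
  4 = 2 · 2 + 0
gcd(94, 84) = 2.
Track Bezout coefficients alongside the remainders: start with r₀ = 94 = a·1 + b·0 (s = 1, t = 0) and r₁ = 84 = a·0 + b·1 (s = 0, t = 1); each new remainder r_{k+1} = r_{k-1} − q_k·r_k inherits s_{k+1} = s_{k-1} − q_k·s_k, t_{k+1} = t_{k-1} − q_k·t_k, so r_k = a·s_k + b·t_k at every step:
  q = 1: r = 10, s = 1 − 1·0 = 1, t = 0 − 1·1 = -1  (check: 94·1 + 84·(-1) = 10)
  q = 8: r = 4, s = 0 − 8·1 = -8, t = 1 − 8·(-1) = 9  (check: 94·(-8) + 84·9 = 4)
  q = 2: r = 2, s = 1 − 2·(-8) = 17, t = -1 − 2·9 = -19  (check: 94·17 + 84·(-19) = 2)
The row with r = 2 (the gcd) gives the Bezout coefficients s = 17, t = -19.
Result: 94 · (17) + 84 · (-19) = 2.

gcd(94, 84) = 2; s = 17, t = -19 (check: 94·17 + 84·(-19) = 2).


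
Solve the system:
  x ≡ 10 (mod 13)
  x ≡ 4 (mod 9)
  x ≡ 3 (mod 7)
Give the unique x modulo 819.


Moduli 13, 9, 7 are pairwise coprime; by CRT there is a unique solution modulo M = 13 · 9 · 7 = 819.
Solve pairwise, accumulating the modulus:
  Start with x ≡ 10 (mod 13).
  Combine with x ≡ 4 (mod 9): since gcd(13, 9) = 1, we get a unique residue mod 117.
    Write x = 10 + 13·t and substitute into x ≡ 4 (mod 9): 13·t ≡ 4 − 10 = -6 (mod 9).
    Reduce coefficients mod 9: 4·t ≡ 3 (mod 9).
    The inverse of 4 mod 9 is 7 (since 4·7 = 28 = 3·9 + 1), so t ≡ 7·3 = 21 ≡ 3 (mod 9).
    Then x = 10 + 13·3 = 49, valid modulo lcm(13, 9) = 117: x ≡ 49 (mod 117).
  Combine with x ≡ 3 (mod 7): since gcd(117, 7) = 1, we get a unique residue mod 819.
    Write x = 49 + 117·t and substitute into x ≡ 3 (mod 7): 117·t ≡ 3 − 49 = -46 (mod 7).
    Reduce coefficients mod 7: 5·t ≡ 3 (mod 7).
    The inverse of 5 mod 7 is 3 (since 5·3 = 15 = 2·7 + 1), so t ≡ 3·3 = 9 ≡ 2 (mod 7).
    Then x = 49 + 117·2 = 283, valid modulo lcm(117, 7) = 819: x ≡ 283 (mod 819).
Verify: 283 mod 13 = 10 ✓, 283 mod 9 = 4 ✓, 283 mod 7 = 3 ✓.

x ≡ 283 (mod 819).


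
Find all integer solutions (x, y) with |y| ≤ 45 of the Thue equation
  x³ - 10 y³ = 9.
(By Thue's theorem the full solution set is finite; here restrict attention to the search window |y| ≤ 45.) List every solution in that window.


The equation is x³ - 10y³ = 9. For fixed y, x³ = 10·y³ + 9, so a solution requires the RHS to be a perfect cube.
Strategy: iterate y from -45 to 45, compute RHS = 10·y³ + 9, and check whether it is a (positive or negative) perfect cube.
Check small values of y:
  y = 0: RHS = 9 is not a perfect cube.
  y = 1: RHS = 19 is not a perfect cube.
  y = -1: RHS = -1 = (-1)³ ⇒ x = -1 works.
  y = 2: RHS = 89 is not a perfect cube.
  y = -2: RHS = -71 is not a perfect cube.
  y = 3: RHS = 279 is not a perfect cube.
  y = -3: RHS = -261 is not a perfect cube.
Continuing the search up to |y| = 45 finds no further solutions beyond those listed.
Collected solutions: (-1, -1).

Solutions (with |y| ≤ 45): (-1, -1).


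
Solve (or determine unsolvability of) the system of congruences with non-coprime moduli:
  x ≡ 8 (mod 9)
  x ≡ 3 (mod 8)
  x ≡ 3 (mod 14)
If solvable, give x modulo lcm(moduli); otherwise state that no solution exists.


Moduli 9, 8, 14 are not pairwise coprime, so CRT works modulo lcm(m_i) when all pairwise compatibility conditions hold.
Pairwise compatibility: gcd(m_i, m_j) must divide a_i - a_j for every pair.
Merge one congruence at a time:
  Start: x ≡ 8 (mod 9).
  Combine with x ≡ 3 (mod 8): gcd(9, 8) = 1; 3 - 8 = -5, which IS divisible by 1, so compatible.
    Write x = 8 + 9·t and substitute into x ≡ 3 (mod 8): 9·t ≡ 3 − 8 = -5 (mod 8).
    Reduce coefficients mod 8: 1·t ≡ 3 (mod 8).
    So t ≡ 3 (mod 8).
    Then x = 8 + 9·3 = 35, valid modulo lcm(9, 8) = 72: x ≡ 35 (mod 72).
  Combine with x ≡ 3 (mod 14): gcd(72, 14) = 2; 3 - 35 = -32, which IS divisible by 2, so compatible.
    Write x = 35 + 72·t and substitute into x ≡ 3 (mod 14): 72·t ≡ 3 − 35 = -32 (mod 14).
    Divide the congruence (and modulus) by g = 2: 36·t ≡ -16 (mod 7).
    Reduce coefficients mod 7: 1·t ≡ 5 (mod 7).
    So t ≡ 5 (mod 7).
    Then x = 35 + 72·5 = 395, valid modulo lcm(72, 14) = 504: x ≡ 395 (mod 504).
Verify: 395 mod 9 = 8, 395 mod 8 = 3, 395 mod 14 = 3.

x ≡ 395 (mod 504).


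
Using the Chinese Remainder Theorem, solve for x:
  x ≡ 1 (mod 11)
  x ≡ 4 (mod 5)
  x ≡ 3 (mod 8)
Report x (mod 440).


Moduli 11, 5, 8 are pairwise coprime; by CRT there is a unique solution modulo M = 11 · 5 · 8 = 440.
Solve pairwise, accumulating the modulus:
  Start with x ≡ 1 (mod 11).
  Combine with x ≡ 4 (mod 5): since gcd(11, 5) = 1, we get a unique residue mod 55.
    Write x = 1 + 11·t and substitute into x ≡ 4 (mod 5): 11·t ≡ 4 − 1 = 3 (mod 5).
    Reduce coefficients mod 5: 1·t ≡ 3 (mod 5).
    So t ≡ 3 (mod 5).
    Then x = 1 + 11·3 = 34, valid modulo lcm(11, 5) = 55: x ≡ 34 (mod 55).
  Combine with x ≡ 3 (mod 8): since gcd(55, 8) = 1, we get a unique residue mod 440.
    Write x = 34 + 55·t and substitute into x ≡ 3 (mod 8): 55·t ≡ 3 − 34 = -31 (mod 8).
    Reduce coefficients mod 8: 7·t ≡ 1 (mod 8).
    The inverse of 7 mod 8 is 7 (since 7·7 = 49 = 6·8 + 1), so t ≡ 7·1 = 7 ≡ 7 (mod 8).
    Then x = 34 + 55·7 = 419, valid modulo lcm(55, 8) = 440: x ≡ 419 (mod 440).
Verify: 419 mod 11 = 1 ✓, 419 mod 5 = 4 ✓, 419 mod 8 = 3 ✓.

x ≡ 419 (mod 440).


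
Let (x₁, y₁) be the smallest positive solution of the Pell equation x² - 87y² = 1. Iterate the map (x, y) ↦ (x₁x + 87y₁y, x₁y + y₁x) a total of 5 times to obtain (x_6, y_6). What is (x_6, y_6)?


Step 1: Find the fundamental solution (x₁, y₁) of x² - 87y² = 1.
  Expand √87 as a continued fraction. a₀ = ⌊√87⌋ = 9; iterate m_{k+1} = d_k·a_k − m_k, d_{k+1} = (87 − m_{k+1}²)/d_k, a_{k+1} = ⌊(a₀ + m_{k+1})/d_{k+1}⌋ (starting m₀ = 0, d₀ = 1), with convergents p_k = a_k·p_{k-1} + p_{k-2}, q_k = a_k·q_{k-1} + q_{k-2} (p₋₁ = 1, q₋₁ = 0):
  k = 0: a₀ = 9; p₀/q₀ = 9/1; p₀² − 87·q₀² = 81 − 87 = -6.
  k = 1: m = 9, d = 6, a = ⌊(9 + 9)/6⌋ = 3; p/q = (3·9 + 1)/(3·1 + 0) = 28/3; p² − 87·q² = 784 − 783 = 1.
  The first convergent with p² − 87·q² = 1 gives the fundamental solution (x₁, y₁) = (28, 3).
Step 2: Apply the recurrence (x_{n+1}, y_{n+1}) = (x₁x_n + 87y₁y_n, x₁y_n + y₁x_n) repeatedly.
  From (x_1, y_1) = (28, 3): x_2 = 28·28 + 87·3·3 = 1567; y_2 = 28·3 + 3·28 = 168.
  From (x_2, y_2) = (1567, 168): x_3 = 28·1567 + 87·3·168 = 87724; y_3 = 28·168 + 3·1567 = 9405.
  From (x_3, y_3) = (87724, 9405): x_4 = 28·87724 + 87·3·9405 = 4910977; y_4 = 28·9405 + 3·87724 = 526512.
  From (x_4, y_4) = (4910977, 526512): x_5 = 28·4910977 + 87·3·526512 = 274926988; y_5 = 28·526512 + 3·4910977 = 29475267.
  From (x_5, y_5) = (274926988, 29475267): x_6 = 28·274926988 + 87·3·29475267 = 15391000351; y_6 = 28·29475267 + 3·274926988 = 1650088440.
Step 3: Verify x_6² - 87·y_6² = 236882891804482123201 - 236882891804482123200 = 1 (should be 1). ✓

(x_1, y_1) = (28, 3); (x_6, y_6) = (15391000351, 1650088440).


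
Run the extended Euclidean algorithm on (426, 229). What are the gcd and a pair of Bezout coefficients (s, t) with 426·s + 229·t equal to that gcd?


Euclidean algorithm on (426, 229) — divide until remainder is 0:
  426 = 1 · 229 + 197
  229 = 1 · 197 + 32
  197 = 6 · 32 + 5
  32 = 6 · 5 + 2
  5 = 2 · 2 + 1
  2 = 2 · 1 + 0
gcd(426, 229) = 1.
Track Bezout coefficients alongside the remainders: start with r₀ = 426 = a·1 + b·0 (s = 1, t = 0) and r₁ = 229 = a·0 + b·1 (s = 0, t = 1); each new remainder r_{k+1} = r_{k-1} − q_k·r_k inherits s_{k+1} = s_{k-1} − q_k·s_k, t_{k+1} = t_{k-1} − q_k·t_k, so r_k = a·s_k + b·t_k at every step:
  q = 1: r = 197, s = 1 − 1·0 = 1, t = 0 − 1·1 = -1  (check: 426·1 + 229·(-1) = 197)
  q = 1: r = 32, s = 0 − 1·1 = -1, t = 1 − 1·(-1) = 2  (check: 426·(-1) + 229·2 = 32)
  q = 6: r = 5, s = 1 − 6·(-1) = 7, t = -1 − 6·2 = -13  (check: 426·7 + 229·(-13) = 5)
  q = 6: r = 2, s = -1 − 6·7 = -43, t = 2 − 6·(-13) = 80  (check: 426·(-43) + 229·80 = 2)
  q = 2: r = 1, s = 7 − 2·(-43) = 93, t = -13 − 2·80 = -173  (check: 426·93 + 229·(-173) = 1)
The row with r = 1 (the gcd) gives the Bezout coefficients s = 93, t = -173.
Result: 426 · (93) + 229 · (-173) = 1.

gcd(426, 229) = 1; s = 93, t = -173 (check: 426·93 + 229·(-173) = 1).


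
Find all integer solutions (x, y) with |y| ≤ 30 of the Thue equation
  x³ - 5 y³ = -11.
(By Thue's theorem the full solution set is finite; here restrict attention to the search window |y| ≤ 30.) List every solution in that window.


The equation is x³ - 5y³ = -11. For fixed y, x³ = 5·y³ − 11, so a solution requires the RHS to be a perfect cube.
Strategy: iterate y from -30 to 30, compute RHS = 5·y³ − 11, and check whether it is a (positive or negative) perfect cube.
Check small values of y:
  y = 0: RHS = -11 is not a perfect cube.
  y = 1: RHS = -6 is not a perfect cube.
  y = -1: RHS = -16 is not a perfect cube.
  y = 2: RHS = 29 is not a perfect cube.
  y = -2: RHS = -51 is not a perfect cube.
  y = 3: RHS = 124 is not a perfect cube.
  y = -3: RHS = -146 is not a perfect cube.
Continuing the search up to |y| = 30 finds no solutions either.
No (x, y) in the scanned range satisfies the equation.

No integer solutions with |y| ≤ 30.


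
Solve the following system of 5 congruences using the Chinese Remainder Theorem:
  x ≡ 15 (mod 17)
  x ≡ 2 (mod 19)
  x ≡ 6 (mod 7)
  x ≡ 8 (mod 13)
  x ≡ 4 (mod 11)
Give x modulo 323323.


Product of moduli M = 17 · 19 · 7 · 13 · 11 = 323323.
Merge one congruence at a time:
  Start: x ≡ 15 (mod 17).
  Combine with x ≡ 2 (mod 19); new modulus lcm = 323.
    Write x = 15 + 17·t and substitute into x ≡ 2 (mod 19): 17·t ≡ 2 − 15 = -13 (mod 19).
    Reduce coefficients mod 19: 17·t ≡ 6 (mod 19).
    The inverse of 17 mod 19 is 9 (since 17·9 = 153 = 8·19 + 1), so t ≡ 9·6 = 54 ≡ 16 (mod 19).
    Then x = 15 + 17·16 = 287, valid modulo lcm(17, 19) = 323: x ≡ 287 (mod 323).
  Combine with x ≡ 6 (mod 7); new modulus lcm = 2261.
    Write x = 287 + 323·t and substitute into x ≡ 6 (mod 7): 323·t ≡ 6 − 287 = -281 (mod 7).
    Reduce coefficients mod 7: 1·t ≡ 6 (mod 7).
    So t ≡ 6 (mod 7).
    Then x = 287 + 323·6 = 2225, valid modulo lcm(323, 7) = 2261: x ≡ 2225 (mod 2261).
  Combine with x ≡ 8 (mod 13); new modulus lcm = 29393.
    Write x = 2225 + 2261·t and substitute into x ≡ 8 (mod 13): 2261·t ≡ 8 − 2225 = -2217 (mod 13).
    Reduce coefficients mod 13: 12·t ≡ 6 (mod 13).
    The inverse of 12 mod 13 is 12 (since 12·12 = 144 = 11·13 + 1), so t ≡ 12·6 = 72 ≡ 7 (mod 13).
    Then x = 2225 + 2261·7 = 18052, valid modulo lcm(2261, 13) = 29393: x ≡ 18052 (mod 29393).
  Combine with x ≡ 4 (mod 11); new modulus lcm = 323323.
    Write x = 18052 + 29393·t and substitute into x ≡ 4 (mod 11): 29393·t ≡ 4 − 18052 = -18048 (mod 11).
    Reduce coefficients mod 11: 1·t ≡ 3 (mod 11).
    So t ≡ 3 (mod 11).
    Then x = 18052 + 29393·3 = 106231, valid modulo lcm(29393, 11) = 323323: x ≡ 106231 (mod 323323).
Verify against each original: 106231 mod 17 = 15, 106231 mod 19 = 2, 106231 mod 7 = 6, 106231 mod 13 = 8, 106231 mod 11 = 4.

x ≡ 106231 (mod 323323).


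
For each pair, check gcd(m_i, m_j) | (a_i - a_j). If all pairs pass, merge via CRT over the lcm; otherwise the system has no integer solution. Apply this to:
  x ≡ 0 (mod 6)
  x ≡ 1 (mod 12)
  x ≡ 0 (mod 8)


Moduli 6, 12, 8 are not pairwise coprime, so CRT works modulo lcm(m_i) when all pairwise compatibility conditions hold.
Pairwise compatibility: gcd(m_i, m_j) must divide a_i - a_j for every pair.
Merge one congruence at a time:
  Start: x ≡ 0 (mod 6).
  Combine with x ≡ 1 (mod 12): gcd(6, 12) = 6, and 1 - 0 = 1 is NOT divisible by 6.
    ⇒ system is inconsistent (no integer solution).

No solution (the system is inconsistent).


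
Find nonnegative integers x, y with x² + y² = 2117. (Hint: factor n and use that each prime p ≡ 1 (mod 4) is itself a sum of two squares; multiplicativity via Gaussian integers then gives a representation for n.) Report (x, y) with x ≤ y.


Step 1: Factor n = 2117 = 29 · 73.
Step 2: Check the mod-4 condition on each prime factor: 29 ≡ 1 (mod 4), exponent 1; 73 ≡ 1 (mod 4), exponent 1.
All primes ≡ 3 (mod 4) appear to even exponent (or don't appear), so by the two-squares theorem n IS expressible as a sum of two squares.
Step 3: Build a representation. Here n = 29 · 73 is a product of primes ≡ 1 (mod 4). Each prime p ≡ 1 (mod 4) is itself a sum of two squares; find a² by testing p − a² for a perfect square:
  29: 29 − 1² = 28, 29 − 2² = 25 = 5² ⇒ 29 = 2² + 5².
  73: 73 − 1² = 72, 73 − 2² = 69, 73 − 3² = 64 = 8² ⇒ 73 = 3² + 8².
  Combine using the Brahmagupta–Fibonacci identity (a² + b²)(c² + d²) = (ac − bd)² + (ad + bc)² = (ac + bd)² + (ad − bc)²:
  29 · 73 = 2117: from (2² + 5²)(3² + 8²), take (2·3 − 5·8, 2·8 + 5·3) = (6 − 40, 16 + 15) = (-34, 31); dropping signs (only squares matter) gives (34, 31); check 34² + 31² = 1156 + 961 = 2117 ✓.
Step 4: Order so x ≤ y and verify: 31² + 34² = 961 + 1156 = 2117 = n. ✓

n = 2117 = 31² + 34² (one valid representation with x ≤ y).


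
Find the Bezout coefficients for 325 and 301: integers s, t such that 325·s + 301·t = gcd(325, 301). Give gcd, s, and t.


Euclidean algorithm on (325, 301) — divide until remainder is 0:
  325 = 1 · 301 + 24
  301 = 12 · 24 + 13
  24 = 1 · 13 + 11
  13 = 1 · 11 + 2
  11 = 5 · 2 + 1
  2 = 2 · 1 + 0
gcd(325, 301) = 1.
Track Bezout coefficients alongside the remainders: start with r₀ = 325 = a·1 + b·0 (s = 1, t = 0) and r₁ = 301 = a·0 + b·1 (s = 0, t = 1); each new remainder r_{k+1} = r_{k-1} − q_k·r_k inherits s_{k+1} = s_{k-1} − q_k·s_k, t_{k+1} = t_{k-1} − q_k·t_k, so r_k = a·s_k + b·t_k at every step:
  q = 1: r = 24, s = 1 − 1·0 = 1, t = 0 − 1·1 = -1  (check: 325·1 + 301·(-1) = 24)
  q = 12: r = 13, s = 0 − 12·1 = -12, t = 1 − 12·(-1) = 13  (check: 325·(-12) + 301·13 = 13)
  q = 1: r = 11, s = 1 − 1·(-12) = 13, t = -1 − 1·13 = -14  (check: 325·13 + 301·(-14) = 11)
  q = 1: r = 2, s = -12 − 1·13 = -25, t = 13 − 1·(-14) = 27  (check: 325·(-25) + 301·27 = 2)
  q = 5: r = 1, s = 13 − 5·(-25) = 138, t = -14 − 5·27 = -149  (check: 325·138 + 301·(-149) = 1)
The row with r = 1 (the gcd) gives the Bezout coefficients s = 138, t = -149.
Result: 325 · (138) + 301 · (-149) = 1.

gcd(325, 301) = 1; s = 138, t = -149 (check: 325·138 + 301·(-149) = 1).


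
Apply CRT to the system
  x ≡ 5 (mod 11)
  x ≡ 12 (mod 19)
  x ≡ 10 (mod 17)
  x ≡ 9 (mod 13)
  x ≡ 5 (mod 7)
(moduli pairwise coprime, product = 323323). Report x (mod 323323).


Product of moduli M = 11 · 19 · 17 · 13 · 7 = 323323.
Merge one congruence at a time:
  Start: x ≡ 5 (mod 11).
  Combine with x ≡ 12 (mod 19); new modulus lcm = 209.
    Write x = 5 + 11·t and substitute into x ≡ 12 (mod 19): 11·t ≡ 12 − 5 = 7 (mod 19).
    The inverse of 11 mod 19 is 7 (since 11·7 = 77 = 4·19 + 1), so t ≡ 7·7 = 49 ≡ 11 (mod 19).
    Then x = 5 + 11·11 = 126, valid modulo lcm(11, 19) = 209: x ≡ 126 (mod 209).
  Combine with x ≡ 10 (mod 17); new modulus lcm = 3553.
    Write x = 126 + 209·t and substitute into x ≡ 10 (mod 17): 209·t ≡ 10 − 126 = -116 (mod 17).
    Reduce coefficients mod 17: 5·t ≡ 3 (mod 17).
    The inverse of 5 mod 17 is 7 (since 5·7 = 35 = 2·17 + 1), so t ≡ 7·3 = 21 ≡ 4 (mod 17).
    Then x = 126 + 209·4 = 962, valid modulo lcm(209, 17) = 3553: x ≡ 962 (mod 3553).
  Combine with x ≡ 9 (mod 13); new modulus lcm = 46189.
    Write x = 962 + 3553·t and substitute into x ≡ 9 (mod 13): 3553·t ≡ 9 − 962 = -953 (mod 13).
    Reduce coefficients mod 13: 4·t ≡ 9 (mod 13).
    The inverse of 4 mod 13 is 10 (since 4·10 = 40 = 3·13 + 1), so t ≡ 10·9 = 90 ≡ 12 (mod 13).
    Then x = 962 + 3553·12 = 43598, valid modulo lcm(3553, 13) = 46189: x ≡ 43598 (mod 46189).
  Combine with x ≡ 5 (mod 7); new modulus lcm = 323323.
    Write x = 43598 + 46189·t and substitute into x ≡ 5 (mod 7): 46189·t ≡ 5 − 43598 = -43593 (mod 7).
    Reduce coefficients mod 7: 3·t ≡ 3 (mod 7).
    The inverse of 3 mod 7 is 5 (since 3·5 = 15 = 2·7 + 1), so t ≡ 5·3 = 15 ≡ 1 (mod 7).
    Then x = 43598 + 46189·1 = 89787, valid modulo lcm(46189, 7) = 323323: x ≡ 89787 (mod 323323).
Verify against each original: 89787 mod 11 = 5, 89787 mod 19 = 12, 89787 mod 17 = 10, 89787 mod 13 = 9, 89787 mod 7 = 5.

x ≡ 89787 (mod 323323).


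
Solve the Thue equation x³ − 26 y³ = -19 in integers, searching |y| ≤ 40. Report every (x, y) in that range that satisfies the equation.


The equation is x³ - 26y³ = -19. For fixed y, x³ = 26·y³ − 19, so a solution requires the RHS to be a perfect cube.
Strategy: iterate y from -40 to 40, compute RHS = 26·y³ − 19, and check whether it is a (positive or negative) perfect cube.
Check small values of y:
  y = 0: RHS = -19 is not a perfect cube.
  y = 1: RHS = 7 is not a perfect cube.
  y = -1: RHS = -45 is not a perfect cube.
  y = 2: RHS = 189 is not a perfect cube.
  y = -2: RHS = -227 is not a perfect cube.
  y = 3: RHS = 683 is not a perfect cube.
  y = -3: RHS = -721 is not a perfect cube.
Continuing the search up to |y| = 40 finds no solutions either.
No (x, y) in the scanned range satisfies the equation.

No integer solutions with |y| ≤ 40.


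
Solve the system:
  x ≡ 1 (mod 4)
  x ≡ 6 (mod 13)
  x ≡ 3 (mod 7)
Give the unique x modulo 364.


Moduli 4, 13, 7 are pairwise coprime; by CRT there is a unique solution modulo M = 4 · 13 · 7 = 364.
Solve pairwise, accumulating the modulus:
  Start with x ≡ 1 (mod 4).
  Combine with x ≡ 6 (mod 13): since gcd(4, 13) = 1, we get a unique residue mod 52.
    Write x = 1 + 4·t and substitute into x ≡ 6 (mod 13): 4·t ≡ 6 − 1 = 5 (mod 13).
    The inverse of 4 mod 13 is 10 (since 4·10 = 40 = 3·13 + 1), so t ≡ 10·5 = 50 ≡ 11 (mod 13).
    Then x = 1 + 4·11 = 45, valid modulo lcm(4, 13) = 52: x ≡ 45 (mod 52).
  Combine with x ≡ 3 (mod 7): since gcd(52, 7) = 1, we get a unique residue mod 364.
    Write x = 45 + 52·t and substitute into x ≡ 3 (mod 7): 52·t ≡ 3 − 45 = -42 (mod 7).
    Reduce coefficients mod 7: 3·t ≡ 0 (mod 7).
    The inverse of 3 mod 7 is 5 (since 3·5 = 15 = 2·7 + 1), so t ≡ 5·0 = 0 ≡ 0 (mod 7).
    Then x = 45 + 52·0 = 45, valid modulo lcm(52, 7) = 364: x ≡ 45 (mod 364).
Verify: 45 mod 4 = 1 ✓, 45 mod 13 = 6 ✓, 45 mod 7 = 3 ✓.

x ≡ 45 (mod 364).


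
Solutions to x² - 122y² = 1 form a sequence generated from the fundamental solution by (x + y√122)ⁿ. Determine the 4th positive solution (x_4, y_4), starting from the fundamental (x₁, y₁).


Step 1: Find the fundamental solution (x₁, y₁) of x² - 122y² = 1.
  Expand √122 as a continued fraction. a₀ = ⌊√122⌋ = 11; iterate m_{k+1} = d_k·a_k − m_k, d_{k+1} = (122 − m_{k+1}²)/d_k, a_{k+1} = ⌊(a₀ + m_{k+1})/d_{k+1}⌋ (starting m₀ = 0, d₀ = 1), with convergents p_k = a_k·p_{k-1} + p_{k-2}, q_k = a_k·q_{k-1} + q_{k-2} (p₋₁ = 1, q₋₁ = 0):
  k = 0: a₀ = 11; p₀/q₀ = 11/1; p₀² − 122·q₀² = 121 − 122 = -1.
  k = 1: m = 11, d = 1, a = ⌊(11 + 11)/1⌋ = 22; p/q = (22·11 + 1)/(22·1 + 0) = 243/22; p² − 122·q² = 59049 − 59048 = 1.
  The first convergent with p² − 122·q² = 1 gives the fundamental solution (x₁, y₁) = (243, 22).
Step 2: Apply the recurrence (x_{n+1}, y_{n+1}) = (x₁x_n + 122y₁y_n, x₁y_n + y₁x_n) repeatedly.
  From (x_1, y_1) = (243, 22): x_2 = 243·243 + 122·22·22 = 118097; y_2 = 243·22 + 22·243 = 10692.
  From (x_2, y_2) = (118097, 10692): x_3 = 243·118097 + 122·22·10692 = 57394899; y_3 = 243·10692 + 22·118097 = 5196290.
  From (x_3, y_3) = (57394899, 5196290): x_4 = 243·57394899 + 122·22·5196290 = 27893802817; y_4 = 243·5196290 + 22·57394899 = 2525386248.
Step 3: Verify x_4² - 122·y_4² = 778064235593677135489 - 778064235593677135488 = 1 (should be 1). ✓

(x_1, y_1) = (243, 22); (x_4, y_4) = (27893802817, 2525386248).


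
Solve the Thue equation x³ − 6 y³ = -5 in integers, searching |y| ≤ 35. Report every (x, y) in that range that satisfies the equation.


The equation is x³ - 6y³ = -5. For fixed y, x³ = 6·y³ − 5, so a solution requires the RHS to be a perfect cube.
Strategy: iterate y from -35 to 35, compute RHS = 6·y³ − 5, and check whether it is a (positive or negative) perfect cube.
Check small values of y:
  y = 0: RHS = -5 is not a perfect cube.
  y = 1: RHS = 1 = (1)³ ⇒ x = 1 works.
  y = -1: RHS = -11 is not a perfect cube.
  y = 2: RHS = 43 is not a perfect cube.
  y = -2: RHS = -53 is not a perfect cube.
  y = 3: RHS = 157 is not a perfect cube.
  y = -3: RHS = -167 is not a perfect cube.
Continuing the search up to |y| = 35 finds no further solutions beyond those listed.
Collected solutions: (1, 1).

Solutions (with |y| ≤ 35): (1, 1).


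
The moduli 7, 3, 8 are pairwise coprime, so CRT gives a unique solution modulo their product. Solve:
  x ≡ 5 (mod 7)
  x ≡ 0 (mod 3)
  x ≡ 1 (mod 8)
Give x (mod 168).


Moduli 7, 3, 8 are pairwise coprime; by CRT there is a unique solution modulo M = 7 · 3 · 8 = 168.
Solve pairwise, accumulating the modulus:
  Start with x ≡ 5 (mod 7).
  Combine with x ≡ 0 (mod 3): since gcd(7, 3) = 1, we get a unique residue mod 21.
    Write x = 5 + 7·t and substitute into x ≡ 0 (mod 3): 7·t ≡ 0 − 5 = -5 (mod 3).
    Reduce coefficients mod 3: 1·t ≡ 1 (mod 3).
    So t ≡ 1 (mod 3).
    Then x = 5 + 7·1 = 12, valid modulo lcm(7, 3) = 21: x ≡ 12 (mod 21).
  Combine with x ≡ 1 (mod 8): since gcd(21, 8) = 1, we get a unique residue mod 168.
    Write x = 12 + 21·t and substitute into x ≡ 1 (mod 8): 21·t ≡ 1 − 12 = -11 (mod 8).
    Reduce coefficients mod 8: 5·t ≡ 5 (mod 8).
    The inverse of 5 mod 8 is 5 (since 5·5 = 25 = 3·8 + 1), so t ≡ 5·5 = 25 ≡ 1 (mod 8).
    Then x = 12 + 21·1 = 33, valid modulo lcm(21, 8) = 168: x ≡ 33 (mod 168).
Verify: 33 mod 7 = 5 ✓, 33 mod 3 = 0 ✓, 33 mod 8 = 1 ✓.

x ≡ 33 (mod 168).


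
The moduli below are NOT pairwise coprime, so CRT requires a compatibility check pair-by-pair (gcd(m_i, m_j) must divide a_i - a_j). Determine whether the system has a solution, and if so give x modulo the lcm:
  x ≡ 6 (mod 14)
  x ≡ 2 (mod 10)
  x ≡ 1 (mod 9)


Moduli 14, 10, 9 are not pairwise coprime, so CRT works modulo lcm(m_i) when all pairwise compatibility conditions hold.
Pairwise compatibility: gcd(m_i, m_j) must divide a_i - a_j for every pair.
Merge one congruence at a time:
  Start: x ≡ 6 (mod 14).
  Combine with x ≡ 2 (mod 10): gcd(14, 10) = 2; 2 - 6 = -4, which IS divisible by 2, so compatible.
    Write x = 6 + 14·t and substitute into x ≡ 2 (mod 10): 14·t ≡ 2 − 6 = -4 (mod 10).
    Divide the congruence (and modulus) by g = 2: 7·t ≡ -2 (mod 5).
    Reduce coefficients mod 5: 2·t ≡ 3 (mod 5).
    The inverse of 2 mod 5 is 3 (since 2·3 = 6 = 1·5 + 1), so t ≡ 3·3 = 9 ≡ 4 (mod 5).
    Then x = 6 + 14·4 = 62, valid modulo lcm(14, 10) = 70: x ≡ 62 (mod 70).
  Combine with x ≡ 1 (mod 9): gcd(70, 9) = 1; 1 - 62 = -61, which IS divisible by 1, so compatible.
    Write x = 62 + 70·t and substitute into x ≡ 1 (mod 9): 70·t ≡ 1 − 62 = -61 (mod 9).
    Reduce coefficients mod 9: 7·t ≡ 2 (mod 9).
    The inverse of 7 mod 9 is 4 (since 7·4 = 28 = 3·9 + 1), so t ≡ 4·2 = 8 ≡ 8 (mod 9).
    Then x = 62 + 70·8 = 622, valid modulo lcm(70, 9) = 630: x ≡ 622 (mod 630).
Verify: 622 mod 14 = 6, 622 mod 10 = 2, 622 mod 9 = 1.

x ≡ 622 (mod 630).


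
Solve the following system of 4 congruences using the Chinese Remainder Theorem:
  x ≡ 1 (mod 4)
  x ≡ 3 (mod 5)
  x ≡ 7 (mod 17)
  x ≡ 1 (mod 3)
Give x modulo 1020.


Product of moduli M = 4 · 5 · 17 · 3 = 1020.
Merge one congruence at a time:
  Start: x ≡ 1 (mod 4).
  Combine with x ≡ 3 (mod 5); new modulus lcm = 20.
    Write x = 1 + 4·t and substitute into x ≡ 3 (mod 5): 4·t ≡ 3 − 1 = 2 (mod 5).
    The inverse of 4 mod 5 is 4 (since 4·4 = 16 = 3·5 + 1), so t ≡ 4·2 = 8 ≡ 3 (mod 5).
    Then x = 1 + 4·3 = 13, valid modulo lcm(4, 5) = 20: x ≡ 13 (mod 20).
  Combine with x ≡ 7 (mod 17); new modulus lcm = 340.
    Write x = 13 + 20·t and substitute into x ≡ 7 (mod 17): 20·t ≡ 7 − 13 = -6 (mod 17).
    Reduce coefficients mod 17: 3·t ≡ 11 (mod 17).
    The inverse of 3 mod 17 is 6 (since 3·6 = 18 = 1·17 + 1), so t ≡ 6·11 = 66 ≡ 15 (mod 17).
    Then x = 13 + 20·15 = 313, valid modulo lcm(20, 17) = 340: x ≡ 313 (mod 340).
  Combine with x ≡ 1 (mod 3); new modulus lcm = 1020.
    Write x = 313 + 340·t and substitute into x ≡ 1 (mod 3): 340·t ≡ 1 − 313 = -312 (mod 3).
    Reduce coefficients mod 3: 1·t ≡ 0 (mod 3).
    So t ≡ 0 (mod 3).
    Then x = 313 + 340·0 = 313, valid modulo lcm(340, 3) = 1020: x ≡ 313 (mod 1020).
Verify against each original: 313 mod 4 = 1, 313 mod 5 = 3, 313 mod 17 = 7, 313 mod 3 = 1.

x ≡ 313 (mod 1020).


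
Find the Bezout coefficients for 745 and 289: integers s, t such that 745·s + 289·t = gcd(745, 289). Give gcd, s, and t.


Euclidean algorithm on (745, 289) — divide until remainder is 0:
  745 = 2 · 289 + 167
  289 = 1 · 167 + 122
  167 = 1 · 122 + 45
  122 = 2 · 45 + 32
  45 = 1 · 32 + 13
  32 = 2 · 13 + 6
  13 = 2 · 6 + 1
  6 = 6 · 1 + 0
gcd(745, 289) = 1.
Track Bezout coefficients alongside the remainders: start with r₀ = 745 = a·1 + b·0 (s = 1, t = 0) and r₁ = 289 = a·0 + b·1 (s = 0, t = 1); each new remainder r_{k+1} = r_{k-1} − q_k·r_k inherits s_{k+1} = s_{k-1} − q_k·s_k, t_{k+1} = t_{k-1} − q_k·t_k, so r_k = a·s_k + b·t_k at every step:
  q = 2: r = 167, s = 1 − 2·0 = 1, t = 0 − 2·1 = -2  (check: 745·1 + 289·(-2) = 167)
  q = 1: r = 122, s = 0 − 1·1 = -1, t = 1 − 1·(-2) = 3  (check: 745·(-1) + 289·3 = 122)
  q = 1: r = 45, s = 1 − 1·(-1) = 2, t = -2 − 1·3 = -5  (check: 745·2 + 289·(-5) = 45)
  q = 2: r = 32, s = -1 − 2·2 = -5, t = 3 − 2·(-5) = 13  (check: 745·(-5) + 289·13 = 32)
  q = 1: r = 13, s = 2 − 1·(-5) = 7, t = -5 − 1·13 = -18  (check: 745·7 + 289·(-18) = 13)
  q = 2: r = 6, s = -5 − 2·7 = -19, t = 13 − 2·(-18) = 49  (check: 745·(-19) + 289·49 = 6)
  q = 2: r = 1, s = 7 − 2·(-19) = 45, t = -18 − 2·49 = -116  (check: 745·45 + 289·(-116) = 1)
The row with r = 1 (the gcd) gives the Bezout coefficients s = 45, t = -116.
Result: 745 · (45) + 289 · (-116) = 1.

gcd(745, 289) = 1; s = 45, t = -116 (check: 745·45 + 289·(-116) = 1).


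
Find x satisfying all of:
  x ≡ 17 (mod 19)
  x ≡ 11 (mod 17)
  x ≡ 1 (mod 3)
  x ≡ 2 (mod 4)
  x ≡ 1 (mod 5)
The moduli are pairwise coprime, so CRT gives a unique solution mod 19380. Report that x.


Product of moduli M = 19 · 17 · 3 · 4 · 5 = 19380.
Merge one congruence at a time:
  Start: x ≡ 17 (mod 19).
  Combine with x ≡ 11 (mod 17); new modulus lcm = 323.
    Write x = 17 + 19·t and substitute into x ≡ 11 (mod 17): 19·t ≡ 11 − 17 = -6 (mod 17).
    Reduce coefficients mod 17: 2·t ≡ 11 (mod 17).
    The inverse of 2 mod 17 is 9 (since 2·9 = 18 = 1·17 + 1), so t ≡ 9·11 = 99 ≡ 14 (mod 17).
    Then x = 17 + 19·14 = 283, valid modulo lcm(19, 17) = 323: x ≡ 283 (mod 323).
  Combine with x ≡ 1 (mod 3); new modulus lcm = 969.
    Write x = 283 + 323·t and substitute into x ≡ 1 (mod 3): 323·t ≡ 1 − 283 = -282 (mod 3).
    Reduce coefficients mod 3: 2·t ≡ 0 (mod 3).
    The inverse of 2 mod 3 is 2 (since 2·2 = 4 = 1·3 + 1), so t ≡ 2·0 = 0 ≡ 0 (mod 3).
    Then x = 283 + 323·0 = 283, valid modulo lcm(323, 3) = 969: x ≡ 283 (mod 969).
  Combine with x ≡ 2 (mod 4); new modulus lcm = 3876.
    Write x = 283 + 969·t and substitute into x ≡ 2 (mod 4): 969·t ≡ 2 − 283 = -281 (mod 4).
    Reduce coefficients mod 4: 1·t ≡ 3 (mod 4).
    So t ≡ 3 (mod 4).
    Then x = 283 + 969·3 = 3190, valid modulo lcm(969, 4) = 3876: x ≡ 3190 (mod 3876).
  Combine with x ≡ 1 (mod 5); new modulus lcm = 19380.
    Write x = 3190 + 3876·t and substitute into x ≡ 1 (mod 5): 3876·t ≡ 1 − 3190 = -3189 (mod 5).
    Reduce coefficients mod 5: 1·t ≡ 1 (mod 5).
    So t ≡ 1 (mod 5).
    Then x = 3190 + 3876·1 = 7066, valid modulo lcm(3876, 5) = 19380: x ≡ 7066 (mod 19380).
Verify against each original: 7066 mod 19 = 17, 7066 mod 17 = 11, 7066 mod 3 = 1, 7066 mod 4 = 2, 7066 mod 5 = 1.

x ≡ 7066 (mod 19380).


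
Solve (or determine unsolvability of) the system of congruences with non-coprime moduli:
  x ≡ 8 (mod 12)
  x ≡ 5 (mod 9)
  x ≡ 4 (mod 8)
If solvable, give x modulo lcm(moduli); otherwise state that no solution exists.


Moduli 12, 9, 8 are not pairwise coprime, so CRT works modulo lcm(m_i) when all pairwise compatibility conditions hold.
Pairwise compatibility: gcd(m_i, m_j) must divide a_i - a_j for every pair.
Merge one congruence at a time:
  Start: x ≡ 8 (mod 12).
  Combine with x ≡ 5 (mod 9): gcd(12, 9) = 3; 5 - 8 = -3, which IS divisible by 3, so compatible.
    Write x = 8 + 12·t and substitute into x ≡ 5 (mod 9): 12·t ≡ 5 − 8 = -3 (mod 9).
    Divide the congruence (and modulus) by g = 3: 4·t ≡ -1 (mod 3).
    Reduce coefficients mod 3: 1·t ≡ 2 (mod 3).
    So t ≡ 2 (mod 3).
    Then x = 8 + 12·2 = 32, valid modulo lcm(12, 9) = 36: x ≡ 32 (mod 36).
  Combine with x ≡ 4 (mod 8): gcd(36, 8) = 4; 4 - 32 = -28, which IS divisible by 4, so compatible.
    Write x = 32 + 36·t and substitute into x ≡ 4 (mod 8): 36·t ≡ 4 − 32 = -28 (mod 8).
    Divide the congruence (and modulus) by g = 4: 9·t ≡ -7 (mod 2).
    Reduce coefficients mod 2: 1·t ≡ 1 (mod 2).
    So t ≡ 1 (mod 2).
    Then x = 32 + 36·1 = 68, valid modulo lcm(36, 8) = 72: x ≡ 68 (mod 72).
Verify: 68 mod 12 = 8, 68 mod 9 = 5, 68 mod 8 = 4.

x ≡ 68 (mod 72).


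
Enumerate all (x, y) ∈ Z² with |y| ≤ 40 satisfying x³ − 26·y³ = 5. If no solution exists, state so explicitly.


The equation is x³ - 26y³ = 5. For fixed y, x³ = 26·y³ + 5, so a solution requires the RHS to be a perfect cube.
Strategy: iterate y from -40 to 40, compute RHS = 26·y³ + 5, and check whether it is a (positive or negative) perfect cube.
Check small values of y:
  y = 0: RHS = 5 is not a perfect cube.
  y = 1: RHS = 31 is not a perfect cube.
  y = -1: RHS = -21 is not a perfect cube.
  y = 2: RHS = 213 is not a perfect cube.
  y = -2: RHS = -203 is not a perfect cube.
  y = 3: RHS = 707 is not a perfect cube.
  y = -3: RHS = -697 is not a perfect cube.
Continuing the search up to |y| = 40 finds no solutions either.
No (x, y) in the scanned range satisfies the equation.

No integer solutions with |y| ≤ 40.


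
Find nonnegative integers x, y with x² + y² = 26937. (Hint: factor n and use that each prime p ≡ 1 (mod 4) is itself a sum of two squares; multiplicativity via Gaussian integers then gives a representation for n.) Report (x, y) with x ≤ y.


Step 1: Factor n = 26937 = 3^2 · 41 · 73.
Step 2: Check the mod-4 condition on each prime factor: 3 ≡ 3 (mod 4), exponent 2 (must be even); 41 ≡ 1 (mod 4), exponent 1; 73 ≡ 1 (mod 4), exponent 1.
All primes ≡ 3 (mod 4) appear to even exponent (or don't appear), so by the two-squares theorem n IS expressible as a sum of two squares.
Step 3: Build a representation. Group n = k² · m with k = 3 and m = 41 · 73 = 2993 (a product of primes ≡ 1 (mod 4)); a representation of m scales to one of n via (k·x)² + (k·y)² = k²(x² + y²). Each prime p ≡ 1 (mod 4) is itself a sum of two squares; find a² by testing p − a² for a perfect square:
  41: 41 − 1² = 40, 41 − 2² = 37, 41 − 3² = 32, 41 − 4² = 25 = 5² ⇒ 41 = 4² + 5².
  73: 73 − 1² = 72, 73 − 2² = 69, 73 − 3² = 64 = 8² ⇒ 73 = 3² + 8².
  Combine using the Brahmagupta–Fibonacci identity (a² + b²)(c² + d²) = (ac − bd)² + (ad + bc)² = (ac + bd)² + (ad − bc)²:
  41 · 73 = 2993: from (4² + 5²)(3² + 8²), take (4·3 − 5·8, 4·8 + 5·3) = (12 − 40, 32 + 15) = (-28, 47); dropping signs (only squares matter) gives (28, 47); check 28² + 47² = 784 + 2209 = 2993 ✓.
  Scale by k = 3: (3·28, 3·47) = (84, 141).
Step 4: Order so x ≤ y and verify: 84² + 141² = 7056 + 19881 = 26937 = n. ✓

n = 26937 = 84² + 141² (one valid representation with x ≤ y).


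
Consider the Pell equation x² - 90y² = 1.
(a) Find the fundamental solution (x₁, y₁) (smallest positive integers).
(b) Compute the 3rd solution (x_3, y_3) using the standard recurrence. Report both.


Step 1: Find the fundamental solution (x₁, y₁) of x² - 90y² = 1.
  Expand √90 as a continued fraction. a₀ = ⌊√90⌋ = 9; iterate m_{k+1} = d_k·a_k − m_k, d_{k+1} = (90 − m_{k+1}²)/d_k, a_{k+1} = ⌊(a₀ + m_{k+1})/d_{k+1}⌋ (starting m₀ = 0, d₀ = 1), with convergents p_k = a_k·p_{k-1} + p_{k-2}, q_k = a_k·q_{k-1} + q_{k-2} (p₋₁ = 1, q₋₁ = 0):
  k = 0: a₀ = 9; p₀/q₀ = 9/1; p₀² − 90·q₀² = 81 − 90 = -9.
  k = 1: m = 9, d = 9, a = ⌊(9 + 9)/9⌋ = 2; p/q = (2·9 + 1)/(2·1 + 0) = 19/2; p² − 90·q² = 361 − 360 = 1.
  The first convergent with p² − 90·q² = 1 gives the fundamental solution (x₁, y₁) = (19, 2).
Step 2: Apply the recurrence (x_{n+1}, y_{n+1}) = (x₁x_n + 90y₁y_n, x₁y_n + y₁x_n) repeatedly.
  From (x_1, y_1) = (19, 2): x_2 = 19·19 + 90·2·2 = 721; y_2 = 19·2 + 2·19 = 76.
  From (x_2, y_2) = (721, 76): x_3 = 19·721 + 90·2·76 = 27379; y_3 = 19·76 + 2·721 = 2886.
Step 3: Verify x_3² - 90·y_3² = 749609641 - 749609640 = 1 (should be 1). ✓

(x_1, y_1) = (19, 2); (x_3, y_3) = (27379, 2886).


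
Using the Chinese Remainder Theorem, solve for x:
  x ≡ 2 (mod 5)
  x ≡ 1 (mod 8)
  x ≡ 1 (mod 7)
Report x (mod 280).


Moduli 5, 8, 7 are pairwise coprime; by CRT there is a unique solution modulo M = 5 · 8 · 7 = 280.
Solve pairwise, accumulating the modulus:
  Start with x ≡ 2 (mod 5).
  Combine with x ≡ 1 (mod 8): since gcd(5, 8) = 1, we get a unique residue mod 40.
    Write x = 2 + 5·t and substitute into x ≡ 1 (mod 8): 5·t ≡ 1 − 2 = -1 (mod 8).
    Reduce coefficients mod 8: 5·t ≡ 7 (mod 8).
    The inverse of 5 mod 8 is 5 (since 5·5 = 25 = 3·8 + 1), so t ≡ 5·7 = 35 ≡ 3 (mod 8).
    Then x = 2 + 5·3 = 17, valid modulo lcm(5, 8) = 40: x ≡ 17 (mod 40).
  Combine with x ≡ 1 (mod 7): since gcd(40, 7) = 1, we get a unique residue mod 280.
    Write x = 17 + 40·t and substitute into x ≡ 1 (mod 7): 40·t ≡ 1 − 17 = -16 (mod 7).
    Reduce coefficients mod 7: 5·t ≡ 5 (mod 7).
    The inverse of 5 mod 7 is 3 (since 5·3 = 15 = 2·7 + 1), so t ≡ 3·5 = 15 ≡ 1 (mod 7).
    Then x = 17 + 40·1 = 57, valid modulo lcm(40, 7) = 280: x ≡ 57 (mod 280).
Verify: 57 mod 5 = 2 ✓, 57 mod 8 = 1 ✓, 57 mod 7 = 1 ✓.

x ≡ 57 (mod 280).


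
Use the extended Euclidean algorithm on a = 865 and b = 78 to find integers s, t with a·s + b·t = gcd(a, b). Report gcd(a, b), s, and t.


Euclidean algorithm on (865, 78) — divide until remainder is 0:
  865 = 11 · 78 + 7
  78 = 11 · 7 + 1
  7 = 7 · 1 + 0
gcd(865, 78) = 1.
Track Bezout coefficients alongside the remainders: start with r₀ = 865 = a·1 + b·0 (s = 1, t = 0) and r₁ = 78 = a·0 + b·1 (s = 0, t = 1); each new remainder r_{k+1} = r_{k-1} − q_k·r_k inherits s_{k+1} = s_{k-1} − q_k·s_k, t_{k+1} = t_{k-1} − q_k·t_k, so r_k = a·s_k + b·t_k at every step:
  q = 11: r = 7, s = 1 − 11·0 = 1, t = 0 − 11·1 = -11  (check: 865·1 + 78·(-11) = 7)
  q = 11: r = 1, s = 0 − 11·1 = -11, t = 1 − 11·(-11) = 122  (check: 865·(-11) + 78·122 = 1)
The row with r = 1 (the gcd) gives the Bezout coefficients s = -11, t = 122.
Result: 865 · (-11) + 78 · (122) = 1.

gcd(865, 78) = 1; s = -11, t = 122 (check: 865·(-11) + 78·122 = 1).


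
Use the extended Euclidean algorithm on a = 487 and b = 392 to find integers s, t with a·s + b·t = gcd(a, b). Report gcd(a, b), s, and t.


Euclidean algorithm on (487, 392) — divide until remainder is 0:
  487 = 1 · 392 + 95
  392 = 4 · 95 + 12
  95 = 7 · 12 + 11
  12 = 1 · 11 + 1
  11 = 11 · 1 + 0
gcd(487, 392) = 1.
Track Bezout coefficients alongside the remainders: start with r₀ = 487 = a·1 + b·0 (s = 1, t = 0) and r₁ = 392 = a·0 + b·1 (s = 0, t = 1); each new remainder r_{k+1} = r_{k-1} − q_k·r_k inherits s_{k+1} = s_{k-1} − q_k·s_k, t_{k+1} = t_{k-1} − q_k·t_k, so r_k = a·s_k + b·t_k at every step:
  q = 1: r = 95, s = 1 − 1·0 = 1, t = 0 − 1·1 = -1  (check: 487·1 + 392·(-1) = 95)
  q = 4: r = 12, s = 0 − 4·1 = -4, t = 1 − 4·(-1) = 5  (check: 487·(-4) + 392·5 = 12)
  q = 7: r = 11, s = 1 − 7·(-4) = 29, t = -1 − 7·5 = -36  (check: 487·29 + 392·(-36) = 11)
  q = 1: r = 1, s = -4 − 1·29 = -33, t = 5 − 1·(-36) = 41  (check: 487·(-33) + 392·41 = 1)
The row with r = 1 (the gcd) gives the Bezout coefficients s = -33, t = 41.
Result: 487 · (-33) + 392 · (41) = 1.

gcd(487, 392) = 1; s = -33, t = 41 (check: 487·(-33) + 392·41 = 1).


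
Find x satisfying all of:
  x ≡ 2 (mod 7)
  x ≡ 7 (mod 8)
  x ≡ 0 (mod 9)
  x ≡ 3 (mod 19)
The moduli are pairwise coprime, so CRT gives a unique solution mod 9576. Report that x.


Product of moduli M = 7 · 8 · 9 · 19 = 9576.
Merge one congruence at a time:
  Start: x ≡ 2 (mod 7).
  Combine with x ≡ 7 (mod 8); new modulus lcm = 56.
    Write x = 2 + 7·t and substitute into x ≡ 7 (mod 8): 7·t ≡ 7 − 2 = 5 (mod 8).
    The inverse of 7 mod 8 is 7 (since 7·7 = 49 = 6·8 + 1), so t ≡ 7·5 = 35 ≡ 3 (mod 8).
    Then x = 2 + 7·3 = 23, valid modulo lcm(7, 8) = 56: x ≡ 23 (mod 56).
  Combine with x ≡ 0 (mod 9); new modulus lcm = 504.
    Write x = 23 + 56·t and substitute into x ≡ 0 (mod 9): 56·t ≡ 0 − 23 = -23 (mod 9).
    Reduce coefficients mod 9: 2·t ≡ 4 (mod 9).
    The inverse of 2 mod 9 is 5 (since 2·5 = 10 = 1·9 + 1), so t ≡ 5·4 = 20 ≡ 2 (mod 9).
    Then x = 23 + 56·2 = 135, valid modulo lcm(56, 9) = 504: x ≡ 135 (mod 504).
  Combine with x ≡ 3 (mod 19); new modulus lcm = 9576.
    Write x = 135 + 504·t and substitute into x ≡ 3 (mod 19): 504·t ≡ 3 − 135 = -132 (mod 19).
    Reduce coefficients mod 19: 10·t ≡ 1 (mod 19).
    The inverse of 10 mod 19 is 2 (since 10·2 = 20 = 1·19 + 1), so t ≡ 2·1 = 2 ≡ 2 (mod 19).
    Then x = 135 + 504·2 = 1143, valid modulo lcm(504, 19) = 9576: x ≡ 1143 (mod 9576).
Verify against each original: 1143 mod 7 = 2, 1143 mod 8 = 7, 1143 mod 9 = 0, 1143 mod 19 = 3.

x ≡ 1143 (mod 9576).


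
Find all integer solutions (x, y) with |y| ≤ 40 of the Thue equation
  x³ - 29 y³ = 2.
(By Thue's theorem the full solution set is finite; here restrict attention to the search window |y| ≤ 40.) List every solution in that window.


The equation is x³ - 29y³ = 2. For fixed y, x³ = 29·y³ + 2, so a solution requires the RHS to be a perfect cube.
Strategy: iterate y from -40 to 40, compute RHS = 29·y³ + 2, and check whether it is a (positive or negative) perfect cube.
Check small values of y:
  y = 0: RHS = 2 is not a perfect cube.
  y = 1: RHS = 31 is not a perfect cube.
  y = -1: RHS = -27 = (-3)³ ⇒ x = -3 works.
  y = 2: RHS = 234 is not a perfect cube.
  y = -2: RHS = -230 is not a perfect cube.
  y = 3: RHS = 785 is not a perfect cube.
  y = -3: RHS = -781 is not a perfect cube.
Continuing the search up to |y| = 40 finds no further solutions beyond those listed.
Collected solutions: (-3, -1).

Solutions (with |y| ≤ 40): (-3, -1).
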